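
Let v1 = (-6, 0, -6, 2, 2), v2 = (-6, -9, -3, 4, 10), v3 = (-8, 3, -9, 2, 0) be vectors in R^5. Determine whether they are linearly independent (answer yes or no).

Form the matrix with these vectors as rows and row reduce.
R2 ← R2 − R1: [0, -9, 3, 2, 8]
R3 ← R3 − (4/3)·R1: [0, 3, -1, -2/3, -8/3]
R3 ← R3 + (1/3)·R2: [0, 0, 0, 0, 0]
2 nonzero rows, so the 3 vectors span a space of dimension 2.
Since 2 < 3, the vectors are linearly dependent.

no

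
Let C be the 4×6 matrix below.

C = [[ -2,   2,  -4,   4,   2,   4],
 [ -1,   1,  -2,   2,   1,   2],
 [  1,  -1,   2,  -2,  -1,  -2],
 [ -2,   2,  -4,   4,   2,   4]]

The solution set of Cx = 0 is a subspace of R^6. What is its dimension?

Row reduce to echelon form.
R2 ← R2 − (1/2)·R1: [0, 0, 0, 0, 0, 0]
R3 ← R3 + (1/2)·R1: [0, 0, 0, 0, 0, 0]
R4 ← R4 − R1: [0, 0, 0, 0, 0, 0]
1 nonzero row, so rank(C) = 1.
C has 6 columns; by rank–nullity, nullity = 6 − 1 = 5.

5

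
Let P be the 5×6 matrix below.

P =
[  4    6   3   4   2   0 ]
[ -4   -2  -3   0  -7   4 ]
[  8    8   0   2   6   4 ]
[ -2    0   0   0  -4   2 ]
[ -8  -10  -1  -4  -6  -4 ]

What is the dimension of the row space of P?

5

Row reduce to echelon form.
R2 ← R2 + R1: [0, 4, 0, 4, -5, 4]
R3 ← R3 − (2)·R1: [0, -4, -6, -6, 2, 4]
R4 ← R4 + (1/2)·R1: [0, 3, 3/2, 2, -3, 2]
R5 ← R5 + (2)·R1: [0, 2, 5, 4, -2, -4]
R3 ← R3 + R2: [0, 0, -6, -2, -3, 8]
R4 ← R4 − (3/4)·R2: [0, 0, 3/2, -1, 3/4, -1]
R5 ← R5 − (1/2)·R2: [0, 0, 5, 2, 1/2, -6]
R4 ← R4 + (1/4)·R3: [0, 0, 0, -3/2, 0, 1]
R5 ← R5 + (5/6)·R3: [0, 0, 0, 1/3, -2, 2/3]
R5 ← R5 + (2/9)·R4: [0, 0, 0, 0, -2, 8/9]
Echelon form has 5 nonzero rows, so rank(P) = 5.
The row space has dimension equal to the rank: 5.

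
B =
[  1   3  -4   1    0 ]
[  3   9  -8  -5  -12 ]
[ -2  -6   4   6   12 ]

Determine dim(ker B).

3

Row reduce to echelon form.
R2 ← R2 − (3)·R1: [0, 0, 4, -8, -12]
R3 ← R3 + (2)·R1: [0, 0, -4, 8, 12]
R3 ← R3 + R2: [0, 0, 0, 0, 0]
2 nonzero rows, so rank(B) = 2.
B has 5 columns; by rank–nullity, nullity = 5 − 2 = 3.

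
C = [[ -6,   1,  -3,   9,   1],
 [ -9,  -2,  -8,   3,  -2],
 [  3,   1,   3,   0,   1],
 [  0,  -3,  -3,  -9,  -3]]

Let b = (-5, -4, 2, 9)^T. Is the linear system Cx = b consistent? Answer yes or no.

Row reduce the augmented matrix [C | b].
R2 ← R2 − (3/2)·R1: [0, -7/2, -7/2, -21/2, -7/2, 7/2]
R3 ← R3 + (1/2)·R1: [0, 3/2, 3/2, 9/2, 3/2, -1/2]
R3 ← R3 + (3/7)·R2: [0, 0, 0, 0, 0, 1]
R4 ← R4 − (6/7)·R2: [0, 0, 0, 0, 0, 6]
R4 ← R4 − (6)·R3: [0, 0, 0, 0, 0, 0]
The echelon form has 3 nonzero rows; the last pivot sits in the augmented column, so rank(C) = 2 but rank([C|b]) = 3.
Since the ranks differ, the system is inconsistent.

no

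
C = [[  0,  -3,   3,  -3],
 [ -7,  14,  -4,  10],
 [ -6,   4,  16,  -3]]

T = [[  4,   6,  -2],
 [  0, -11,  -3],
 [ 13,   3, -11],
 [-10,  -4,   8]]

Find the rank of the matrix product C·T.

2

First compute CT:
[[ 69,  54, -48],
 [-180, -248,  96],
 [214, -20, -200]]
Now row reduce the product.
R2 ← R2 + (60/23)·R1: [0, -2464/23, -672/23]
R3 ← R3 − (214/69)·R1: [0, -4312/23, -1176/23]
R3 ← R3 − (7/4)·R2: [0, 0, 0]
2 nonzero rows, so rank(CT) = 2.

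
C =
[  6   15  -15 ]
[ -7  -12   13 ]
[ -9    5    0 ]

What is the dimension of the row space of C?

Row reduce to echelon form.
R2 ← R2 + (7/6)·R1: [0, 11/2, -9/2]
R3 ← R3 + (3/2)·R1: [0, 55/2, -45/2]
R3 ← R3 − (5)·R2: [0, 0, 0]
Echelon form has 2 nonzero rows, so rank(C) = 2.
The row space has dimension equal to the rank: 2.

2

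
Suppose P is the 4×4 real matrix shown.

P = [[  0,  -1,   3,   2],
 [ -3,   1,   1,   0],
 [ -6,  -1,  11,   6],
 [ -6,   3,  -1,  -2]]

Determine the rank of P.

Row reduce to echelon form.
Swap R1 ↔ R2
R3 ← R3 − (2)·R1: [0, -3, 9, 6]
R4 ← R4 − (2)·R1: [0, 1, -3, -2]
R3 ← R3 − (3)·R2: [0, 0, 0, 0]
R4 ← R4 + R2: [0, 0, 0, 0]
Echelon form has 2 nonzero rows, so rank(P) = 2.

2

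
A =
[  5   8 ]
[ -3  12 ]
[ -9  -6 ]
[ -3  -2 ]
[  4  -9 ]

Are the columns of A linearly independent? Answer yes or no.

yes

Row reduce A to echelon form.
R2 ← R2 + (3/5)·R1: [0, 84/5]
R3 ← R3 + (9/5)·R1: [0, 42/5]
R4 ← R4 + (3/5)·R1: [0, 14/5]
R5 ← R5 − (4/5)·R1: [0, -77/5]
R3 ← R3 − (1/2)·R2: [0, 0]
R4 ← R4 − (1/6)·R2: [0, 0]
R5 ← R5 + (11/12)·R2: [0, 0]
2 pivots among 2 columns.
Every column is a pivot column, so the columns are linearly independent.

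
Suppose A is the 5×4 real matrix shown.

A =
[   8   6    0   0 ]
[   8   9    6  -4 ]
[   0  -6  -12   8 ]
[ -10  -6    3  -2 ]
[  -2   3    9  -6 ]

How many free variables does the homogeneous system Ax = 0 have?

Row reduce to echelon form.
R2 ← R2 − R1: [0, 3, 6, -4]
R4 ← R4 + (5/4)·R1: [0, 3/2, 3, -2]
R5 ← R5 + (1/4)·R1: [0, 9/2, 9, -6]
R3 ← R3 + (2)·R2: [0, 0, 0, 0]
R4 ← R4 − (1/2)·R2: [0, 0, 0, 0]
R5 ← R5 − (3/2)·R2: [0, 0, 0, 0]
2 nonzero rows, so rank(A) = 2.
A has 4 columns; by rank–nullity, nullity = 4 − 2 = 2.

2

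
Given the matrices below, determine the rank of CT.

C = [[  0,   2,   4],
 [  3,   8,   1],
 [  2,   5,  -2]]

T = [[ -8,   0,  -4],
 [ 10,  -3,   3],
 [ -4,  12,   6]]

2

First compute CT:
[[  4,  42,  30],
 [ 52, -12,  18],
 [ 42, -39,  -5]]
Now row reduce the product.
R2 ← R2 − (13)·R1: [0, -558, -372]
R3 ← R3 − (21/2)·R1: [0, -480, -320]
R3 ← R3 − (80/93)·R2: [0, 0, 0]
2 nonzero rows, so rank(CT) = 2.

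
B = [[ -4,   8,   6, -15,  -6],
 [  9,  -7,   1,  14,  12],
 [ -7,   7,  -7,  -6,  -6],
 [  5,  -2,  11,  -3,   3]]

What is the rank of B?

Row reduce to echelon form.
R2 ← R2 + (9/4)·R1: [0, 11, 29/2, -79/4, -3/2]
R3 ← R3 − (7/4)·R1: [0, -7, -35/2, 81/4, 9/2]
R4 ← R4 + (5/4)·R1: [0, 8, 37/2, -87/4, -9/2]
R3 ← R3 + (7/11)·R2: [0, 0, -91/11, 169/22, 39/11]
R4 ← R4 − (8/11)·R2: [0, 0, 175/22, -325/44, -75/22]
R4 ← R4 + (25/26)·R3: [0, 0, 0, 0, 0]
Echelon form has 3 nonzero rows, so rank(B) = 3.

3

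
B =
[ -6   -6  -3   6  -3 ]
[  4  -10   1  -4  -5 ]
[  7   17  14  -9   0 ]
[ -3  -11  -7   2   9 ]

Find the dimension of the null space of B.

Row reduce to echelon form.
R2 ← R2 + (2/3)·R1: [0, -14, -1, 0, -7]
R3 ← R3 + (7/6)·R1: [0, 10, 21/2, -2, -7/2]
R4 ← R4 − (1/2)·R1: [0, -8, -11/2, -1, 21/2]
R3 ← R3 + (5/7)·R2: [0, 0, 137/14, -2, -17/2]
R4 ← R4 − (4/7)·R2: [0, 0, -69/14, -1, 29/2]
R4 ← R4 + (69/137)·R3: [0, 0, 0, -275/137, 1400/137]
4 nonzero rows, so rank(B) = 4.
B has 5 columns; by rank–nullity, nullity = 5 − 4 = 1.

1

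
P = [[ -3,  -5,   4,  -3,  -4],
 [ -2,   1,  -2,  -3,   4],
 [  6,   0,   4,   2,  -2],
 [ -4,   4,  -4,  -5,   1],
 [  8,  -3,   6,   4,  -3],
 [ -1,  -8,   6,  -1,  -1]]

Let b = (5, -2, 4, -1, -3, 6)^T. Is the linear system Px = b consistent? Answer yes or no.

no

Row reduce the augmented matrix [P | b].
R2 ← R2 − (2/3)·R1: [0, 13/3, -14/3, -1, 20/3, -16/3]
R3 ← R3 + (2)·R1: [0, -10, 12, -4, -10, 14]
R4 ← R4 − (4/3)·R1: [0, 32/3, -28/3, -1, 19/3, -23/3]
R5 ← R5 + (8/3)·R1: [0, -49/3, 50/3, -4, -41/3, 31/3]
R6 ← R6 − (1/3)·R1: [0, -19/3, 14/3, 0, 1/3, 13/3]
R3 ← R3 + (30/13)·R2: [0, 0, 16/13, -82/13, 70/13, 22/13]
R4 ← R4 − (32/13)·R2: [0, 0, 28/13, 19/13, -131/13, 71/13]
R5 ← R5 + (49/13)·R2: [0, 0, -12/13, -101/13, 149/13, -127/13]
R6 ← R6 + (19/13)·R2: [0, 0, -28/13, -19/13, 131/13, -45/13]
R4 ← R4 − (7/4)·R3: [0, 0, 0, 25/2, -39/2, 5/2]
R5 ← R5 + (3/4)·R3: [0, 0, 0, -25/2, 31/2, -17/2]
R6 ← R6 + (7/4)·R3: [0, 0, 0, -25/2, 39/2, -1/2]
R5 ← R5 + R4: [0, 0, 0, 0, -4, -6]
R6 ← R6 + R4: [0, 0, 0, 0, 0, 2]
The echelon form has 6 nonzero rows; the last pivot sits in the augmented column, so rank(P) = 5 but rank([P|b]) = 6.
Since the ranks differ, the system is inconsistent.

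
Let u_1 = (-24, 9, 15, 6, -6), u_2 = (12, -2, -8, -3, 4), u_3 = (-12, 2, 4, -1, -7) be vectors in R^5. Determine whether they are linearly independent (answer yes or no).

yes

Form the matrix with these vectors as rows and row reduce.
R2 ← R2 + (1/2)·R1: [0, 5/2, -1/2, 0, 1]
R3 ← R3 − (1/2)·R1: [0, -5/2, -7/2, -4, -4]
R3 ← R3 + R2: [0, 0, -4, -4, -3]
3 nonzero rows, so the 3 vectors span a space of dimension 3.
Since 3 = 3, the vectors are linearly independent.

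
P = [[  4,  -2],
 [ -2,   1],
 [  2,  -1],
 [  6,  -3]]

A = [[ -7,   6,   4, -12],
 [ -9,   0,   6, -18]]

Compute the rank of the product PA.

First compute PA:
[[-10,  24,   4, -12],
 [  5, -12,  -2,   6],
 [ -5,  12,   2,  -6],
 [-15,  36,   6, -18]]
Now row reduce the product.
R2 ← R2 + (1/2)·R1: [0, 0, 0, 0]
R3 ← R3 − (1/2)·R1: [0, 0, 0, 0]
R4 ← R4 − (3/2)·R1: [0, 0, 0, 0]
1 nonzero row, so rank(PA) = 1.

1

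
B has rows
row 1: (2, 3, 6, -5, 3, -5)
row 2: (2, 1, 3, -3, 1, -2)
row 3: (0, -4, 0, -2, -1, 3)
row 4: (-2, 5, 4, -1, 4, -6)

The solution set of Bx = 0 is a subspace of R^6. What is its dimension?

Row reduce to echelon form.
R2 ← R2 − R1: [0, -2, -3, 2, -2, 3]
R4 ← R4 + R1: [0, 8, 10, -6, 7, -11]
R3 ← R3 − (2)·R2: [0, 0, 6, -6, 3, -3]
R4 ← R4 + (4)·R2: [0, 0, -2, 2, -1, 1]
R4 ← R4 + (1/3)·R3: [0, 0, 0, 0, 0, 0]
3 nonzero rows, so rank(B) = 3.
B has 6 columns; by rank–nullity, nullity = 6 − 3 = 3.

3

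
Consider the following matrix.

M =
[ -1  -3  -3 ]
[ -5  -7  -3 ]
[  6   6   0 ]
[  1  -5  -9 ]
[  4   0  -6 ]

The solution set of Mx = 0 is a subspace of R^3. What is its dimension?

Row reduce to echelon form.
R2 ← R2 − (5)·R1: [0, 8, 12]
R3 ← R3 + (6)·R1: [0, -12, -18]
R4 ← R4 + R1: [0, -8, -12]
R5 ← R5 + (4)·R1: [0, -12, -18]
R3 ← R3 + (3/2)·R2: [0, 0, 0]
R4 ← R4 + R2: [0, 0, 0]
R5 ← R5 + (3/2)·R2: [0, 0, 0]
2 nonzero rows, so rank(M) = 2.
M has 3 columns; by rank–nullity, nullity = 3 − 2 = 1.

1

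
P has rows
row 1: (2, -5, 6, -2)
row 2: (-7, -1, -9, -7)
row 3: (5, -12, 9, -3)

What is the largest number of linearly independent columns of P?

3

Row reduce to echelon form.
R2 ← R2 + (7/2)·R1: [0, -37/2, 12, -14]
R3 ← R3 − (5/2)·R1: [0, 1/2, -6, 2]
R3 ← R3 + (1/37)·R2: [0, 0, -210/37, 60/37]
Echelon form has 3 nonzero rows, so rank(P) = 3.
The rank gives the maximum number of linearly independent columns: 3.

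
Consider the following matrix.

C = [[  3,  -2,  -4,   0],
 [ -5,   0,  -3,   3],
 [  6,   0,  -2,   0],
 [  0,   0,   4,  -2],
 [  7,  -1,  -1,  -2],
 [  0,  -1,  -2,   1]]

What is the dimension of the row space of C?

Row reduce to echelon form.
R2 ← R2 + (5/3)·R1: [0, -10/3, -29/3, 3]
R3 ← R3 − (2)·R1: [0, 4, 6, 0]
R5 ← R5 − (7/3)·R1: [0, 11/3, 25/3, -2]
R3 ← R3 + (6/5)·R2: [0, 0, -28/5, 18/5]
R5 ← R5 + (11/10)·R2: [0, 0, -23/10, 13/10]
R6 ← R6 − (3/10)·R2: [0, 0, 9/10, 1/10]
R4 ← R4 + (5/7)·R3: [0, 0, 0, 4/7]
R5 ← R5 − (23/56)·R3: [0, 0, 0, -5/28]
R6 ← R6 + (9/56)·R3: [0, 0, 0, 19/28]
R5 ← R5 + (5/16)·R4: [0, 0, 0, 0]
R6 ← R6 − (19/16)·R4: [0, 0, 0, 0]
Echelon form has 4 nonzero rows, so rank(C) = 4.
The row space has dimension equal to the rank: 4.

4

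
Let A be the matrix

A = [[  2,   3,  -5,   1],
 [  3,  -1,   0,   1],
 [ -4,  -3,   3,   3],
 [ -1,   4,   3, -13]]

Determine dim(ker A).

Row reduce to echelon form.
R2 ← R2 − (3/2)·R1: [0, -11/2, 15/2, -1/2]
R3 ← R3 + (2)·R1: [0, 3, -7, 5]
R4 ← R4 + (1/2)·R1: [0, 11/2, 1/2, -25/2]
R3 ← R3 + (6/11)·R2: [0, 0, -32/11, 52/11]
R4 ← R4 + R2: [0, 0, 8, -13]
R4 ← R4 + (11/4)·R3: [0, 0, 0, 0]
3 nonzero rows, so rank(A) = 3.
A has 4 columns; by rank–nullity, nullity = 4 − 3 = 1.

1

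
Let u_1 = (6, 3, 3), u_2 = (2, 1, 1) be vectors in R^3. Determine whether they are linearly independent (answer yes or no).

Form the matrix with these vectors as rows and row reduce.
R2 ← R2 − (1/3)·R1: [0, 0, 0]
1 nonzero row, so the 2 vectors span a space of dimension 1.
Since 1 < 2, the vectors are linearly dependent.

no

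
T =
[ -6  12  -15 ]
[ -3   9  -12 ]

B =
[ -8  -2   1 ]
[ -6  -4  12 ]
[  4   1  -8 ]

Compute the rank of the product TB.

First compute TB:
[[-84, -51, 258],
 [-78, -42, 201]]
Now row reduce the product.
R2 ← R2 − (13/14)·R1: [0, 75/14, -270/7]
2 nonzero rows, so rank(TB) = 2.

2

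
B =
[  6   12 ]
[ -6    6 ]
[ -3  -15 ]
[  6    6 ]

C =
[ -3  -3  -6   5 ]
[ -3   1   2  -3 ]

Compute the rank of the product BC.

2

First compute BC:
[[-54,  -6, -12,  -6],
 [  0,  24,  48, -48],
 [ 54,  -6, -12,  30],
 [-36, -12, -24,  12]]
Now row reduce the product.
R3 ← R3 + R1: [0, -12, -24, 24]
R4 ← R4 − (2/3)·R1: [0, -8, -16, 16]
R3 ← R3 + (1/2)·R2: [0, 0, 0, 0]
R4 ← R4 + (1/3)·R2: [0, 0, 0, 0]
2 nonzero rows, so rank(BC) = 2.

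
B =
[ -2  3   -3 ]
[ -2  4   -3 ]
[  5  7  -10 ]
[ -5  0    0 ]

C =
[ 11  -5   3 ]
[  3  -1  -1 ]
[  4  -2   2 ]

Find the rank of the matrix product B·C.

First compute BC:
[[-25,  13, -15],
 [-22,  12, -16],
 [ 36, -12, -12],
 [-55,  25, -15]]
Now row reduce the product.
R2 ← R2 − (22/25)·R1: [0, 14/25, -14/5]
R3 ← R3 + (36/25)·R1: [0, 168/25, -168/5]
R4 ← R4 − (11/5)·R1: [0, -18/5, 18]
R3 ← R3 − (12)·R2: [0, 0, 0]
R4 ← R4 + (45/7)·R2: [0, 0, 0]
2 nonzero rows, so rank(BC) = 2.

2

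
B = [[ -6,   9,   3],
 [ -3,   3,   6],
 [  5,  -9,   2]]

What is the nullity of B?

1

Row reduce to echelon form.
R2 ← R2 − (1/2)·R1: [0, -3/2, 9/2]
R3 ← R3 + (5/6)·R1: [0, -3/2, 9/2]
R3 ← R3 − R2: [0, 0, 0]
2 nonzero rows, so rank(B) = 2.
B has 3 columns; by rank–nullity, nullity = 3 − 2 = 1.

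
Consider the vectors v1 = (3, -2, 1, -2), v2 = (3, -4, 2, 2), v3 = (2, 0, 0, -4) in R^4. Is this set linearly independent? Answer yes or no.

Form the matrix with these vectors as rows and row reduce.
R2 ← R2 − R1: [0, -2, 1, 4]
R3 ← R3 − (2/3)·R1: [0, 4/3, -2/3, -8/3]
R3 ← R3 + (2/3)·R2: [0, 0, 0, 0]
2 nonzero rows, so the 3 vectors span a space of dimension 2.
Since 2 < 3, the vectors are linearly dependent.

no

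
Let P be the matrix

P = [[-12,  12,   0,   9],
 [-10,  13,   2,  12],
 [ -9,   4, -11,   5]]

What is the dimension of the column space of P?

3

Row reduce to echelon form.
R2 ← R2 − (5/6)·R1: [0, 3, 2, 9/2]
R3 ← R3 − (3/4)·R1: [0, -5, -11, -7/4]
R3 ← R3 + (5/3)·R2: [0, 0, -23/3, 23/4]
Echelon form has 3 nonzero rows, so rank(P) = 3.
The column space has dimension equal to the rank: 3.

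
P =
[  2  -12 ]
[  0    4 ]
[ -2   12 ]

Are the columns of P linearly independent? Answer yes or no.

Row reduce P to echelon form.
R3 ← R3 + R1: [0, 0]
2 pivots among 2 columns.
Every column is a pivot column, so the columns are linearly independent.

yes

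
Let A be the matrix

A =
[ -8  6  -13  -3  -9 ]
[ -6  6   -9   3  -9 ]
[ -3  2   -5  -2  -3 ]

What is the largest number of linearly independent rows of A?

Row reduce to echelon form.
R2 ← R2 − (3/4)·R1: [0, 3/2, 3/4, 21/4, -9/4]
R3 ← R3 − (3/8)·R1: [0, -1/4, -1/8, -7/8, 3/8]
R3 ← R3 + (1/6)·R2: [0, 0, 0, 0, 0]
Echelon form has 2 nonzero rows, so rank(A) = 2.
The rank gives the maximum number of linearly independent rows: 2.

2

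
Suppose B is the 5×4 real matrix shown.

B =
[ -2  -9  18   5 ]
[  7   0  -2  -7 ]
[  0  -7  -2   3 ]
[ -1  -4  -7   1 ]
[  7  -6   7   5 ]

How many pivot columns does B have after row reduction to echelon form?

Row reduce to echelon form.
R2 ← R2 + (7/2)·R1: [0, -63/2, 61, 21/2]
R4 ← R4 − (1/2)·R1: [0, 1/2, -16, -3/2]
R5 ← R5 + (7/2)·R1: [0, -75/2, 70, 45/2]
R3 ← R3 − (2/9)·R2: [0, 0, -140/9, 2/3]
R4 ← R4 + (1/63)·R2: [0, 0, -947/63, -4/3]
R5 ← R5 − (25/21)·R2: [0, 0, -55/21, 10]
R4 ← R4 − (947/980)·R3: [0, 0, 0, -969/490]
R5 ← R5 − (33/196)·R3: [0, 0, 0, 969/98]
R5 ← R5 + (5)·R4: [0, 0, 0, 0]
Echelon form has 4 nonzero rows, so rank(B) = 4.
Each nonzero row contributes one pivot column: 4 pivot columns.

4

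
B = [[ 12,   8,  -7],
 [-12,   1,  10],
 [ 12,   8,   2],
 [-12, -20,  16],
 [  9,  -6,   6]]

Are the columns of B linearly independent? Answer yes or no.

Row reduce B to echelon form.
R2 ← R2 + R1: [0, 9, 3]
R3 ← R3 − R1: [0, 0, 9]
R4 ← R4 + R1: [0, -12, 9]
R5 ← R5 − (3/4)·R1: [0, -12, 45/4]
R4 ← R4 + (4/3)·R2: [0, 0, 13]
R5 ← R5 + (4/3)·R2: [0, 0, 61/4]
R4 ← R4 − (13/9)·R3: [0, 0, 0]
R5 ← R5 − (61/36)·R3: [0, 0, 0]
3 pivots among 3 columns.
Every column is a pivot column, so the columns are linearly independent.

yes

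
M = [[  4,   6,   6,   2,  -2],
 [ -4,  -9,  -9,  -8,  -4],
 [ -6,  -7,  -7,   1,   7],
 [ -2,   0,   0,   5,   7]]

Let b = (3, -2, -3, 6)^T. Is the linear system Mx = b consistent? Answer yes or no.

Row reduce the augmented matrix [M | b].
R2 ← R2 + R1: [0, -3, -3, -6, -6, 1]
R3 ← R3 + (3/2)·R1: [0, 2, 2, 4, 4, 3/2]
R4 ← R4 + (1/2)·R1: [0, 3, 3, 6, 6, 15/2]
R3 ← R3 + (2/3)·R2: [0, 0, 0, 0, 0, 13/6]
R4 ← R4 + R2: [0, 0, 0, 0, 0, 17/2]
R4 ← R4 − (51/13)·R3: [0, 0, 0, 0, 0, 0]
The echelon form has 3 nonzero rows; the last pivot sits in the augmented column, so rank(M) = 2 but rank([M|b]) = 3.
Since the ranks differ, the system is inconsistent.

no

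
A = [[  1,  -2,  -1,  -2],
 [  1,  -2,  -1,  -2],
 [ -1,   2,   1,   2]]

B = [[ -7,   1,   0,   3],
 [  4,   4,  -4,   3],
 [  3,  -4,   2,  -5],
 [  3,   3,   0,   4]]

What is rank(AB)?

First compute AB:
[[-24,  -9,   6,  -6],
 [-24,  -9,   6,  -6],
 [ 24,   9,  -6,   6]]
Now row reduce the product.
R2 ← R2 − R1: [0, 0, 0, 0]
R3 ← R3 + R1: [0, 0, 0, 0]
1 nonzero row, so rank(AB) = 1.

1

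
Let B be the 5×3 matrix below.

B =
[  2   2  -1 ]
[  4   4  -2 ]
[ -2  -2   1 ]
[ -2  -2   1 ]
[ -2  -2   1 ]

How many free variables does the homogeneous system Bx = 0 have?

2

Row reduce to echelon form.
R2 ← R2 − (2)·R1: [0, 0, 0]
R3 ← R3 + R1: [0, 0, 0]
R4 ← R4 + R1: [0, 0, 0]
R5 ← R5 + R1: [0, 0, 0]
1 nonzero row, so rank(B) = 1.
B has 3 columns; by rank–nullity, nullity = 3 − 1 = 2.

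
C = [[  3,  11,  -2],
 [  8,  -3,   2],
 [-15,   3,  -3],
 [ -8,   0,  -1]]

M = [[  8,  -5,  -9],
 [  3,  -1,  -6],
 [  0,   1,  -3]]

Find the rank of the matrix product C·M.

First compute CM:
[[ 57, -28, -87],
 [ 55, -35, -60],
 [-111,  69, 126],
 [-64,  39,  75]]
Now row reduce the product.
R2 ← R2 − (55/57)·R1: [0, -455/57, 455/19]
R3 ← R3 + (37/19)·R1: [0, 275/19, -825/19]
R4 ← R4 + (64/57)·R1: [0, 431/57, -431/19]
R3 ← R3 + (165/91)·R2: [0, 0, 0]
R4 ← R4 + (431/455)·R2: [0, 0, 0]
2 nonzero rows, so rank(CM) = 2.

2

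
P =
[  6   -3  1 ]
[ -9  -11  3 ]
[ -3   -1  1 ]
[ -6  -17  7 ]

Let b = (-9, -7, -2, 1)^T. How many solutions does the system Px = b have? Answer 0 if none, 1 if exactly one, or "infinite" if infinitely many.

Row reduce the augmented matrix [P | b].
R2 ← R2 + (3/2)·R1: [0, -31/2, 9/2, -41/2]
R3 ← R3 + (1/2)·R1: [0, -5/2, 3/2, -13/2]
R4 ← R4 + R1: [0, -20, 8, -8]
R3 ← R3 − (5/31)·R2: [0, 0, 24/31, -99/31]
R4 ← R4 − (40/31)·R2: [0, 0, 68/31, 572/31]
R4 ← R4 − (17/6)·R3: [0, 0, 0, 55/2]
The echelon form has 4 nonzero rows; the last pivot sits in the augmented column, so rank(P) = 3 but rank([P|b]) = 4.
Since the ranks differ, the system is inconsistent.
It has no solutions.

0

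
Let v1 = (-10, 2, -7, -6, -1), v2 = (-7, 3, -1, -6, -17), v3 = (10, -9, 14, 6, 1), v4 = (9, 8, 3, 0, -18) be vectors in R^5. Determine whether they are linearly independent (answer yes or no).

Form the matrix with these vectors as rows and row reduce.
R2 ← R2 − (7/10)·R1: [0, 8/5, 39/10, -9/5, -163/10]
R3 ← R3 + R1: [0, -7, 7, 0, 0]
R4 ← R4 + (9/10)·R1: [0, 49/5, -33/10, -27/5, -189/10]
R3 ← R3 + (35/8)·R2: [0, 0, 385/16, -63/8, -1141/16]
R4 ← R4 − (49/8)·R2: [0, 0, -435/16, 45/8, 1295/16]
R4 ← R4 + (87/77)·R3: [0, 0, 0, -36/11, 4/11]
4 nonzero rows, so the 4 vectors span a space of dimension 4.
Since 4 = 4, the vectors are linearly independent.

yes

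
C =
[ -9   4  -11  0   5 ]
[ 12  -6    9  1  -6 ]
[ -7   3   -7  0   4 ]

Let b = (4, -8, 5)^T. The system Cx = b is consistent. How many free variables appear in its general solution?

2

Row reduce the augmented matrix [C | b].
R2 ← R2 + (4/3)·R1: [0, -2/3, -17/3, 1, 2/3, -8/3]
R3 ← R3 − (7/9)·R1: [0, -1/9, 14/9, 0, 1/9, 17/9]
R3 ← R3 − (1/6)·R2: [0, 0, 5/2, -1/6, 0, 7/3]
The echelon form has 3 nonzero rows, and every pivot lies in the first 5 columns, so rank(C) = rank([C|b]) = 3.
The system is consistent.
Free variables = (unknowns) − (rank) = 5 − 3 = 2.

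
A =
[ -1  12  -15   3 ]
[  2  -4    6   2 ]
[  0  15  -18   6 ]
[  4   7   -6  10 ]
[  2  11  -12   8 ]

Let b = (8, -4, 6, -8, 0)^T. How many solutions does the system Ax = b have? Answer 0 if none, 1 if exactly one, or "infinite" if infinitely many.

Row reduce the augmented matrix [A | b].
R2 ← R2 + (2)·R1: [0, 20, -24, 8, 12]
R4 ← R4 + (4)·R1: [0, 55, -66, 22, 24]
R5 ← R5 + (2)·R1: [0, 35, -42, 14, 16]
R3 ← R3 − (3/4)·R2: [0, 0, 0, 0, -3]
R4 ← R4 − (11/4)·R2: [0, 0, 0, 0, -9]
R5 ← R5 − (7/4)·R2: [0, 0, 0, 0, -5]
R4 ← R4 − (3)·R3: [0, 0, 0, 0, 0]
R5 ← R5 − (5/3)·R3: [0, 0, 0, 0, 0]
The echelon form has 3 nonzero rows; the last pivot sits in the augmented column, so rank(A) = 2 but rank([A|b]) = 3.
Since the ranks differ, the system is inconsistent.
It has no solutions.

0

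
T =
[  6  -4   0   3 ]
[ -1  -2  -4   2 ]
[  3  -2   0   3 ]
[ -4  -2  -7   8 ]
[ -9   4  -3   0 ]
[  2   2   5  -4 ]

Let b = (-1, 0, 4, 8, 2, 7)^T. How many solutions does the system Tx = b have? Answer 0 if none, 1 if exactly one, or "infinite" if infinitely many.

0

Row reduce the augmented matrix [T | b].
R2 ← R2 + (1/6)·R1: [0, -8/3, -4, 5/2, -1/6]
R3 ← R3 − (1/2)·R1: [0, 0, 0, 3/2, 9/2]
R4 ← R4 + (2/3)·R1: [0, -14/3, -7, 10, 22/3]
R5 ← R5 + (3/2)·R1: [0, -2, -3, 9/2, 1/2]
R6 ← R6 − (1/3)·R1: [0, 10/3, 5, -5, 22/3]
R4 ← R4 − (7/4)·R2: [0, 0, 0, 45/8, 61/8]
R5 ← R5 − (3/4)·R2: [0, 0, 0, 21/8, 5/8]
R6 ← R6 + (5/4)·R2: [0, 0, 0, -15/8, 57/8]
R4 ← R4 − (15/4)·R3: [0, 0, 0, 0, -37/4]
R5 ← R5 − (7/4)·R3: [0, 0, 0, 0, -29/4]
R6 ← R6 + (5/4)·R3: [0, 0, 0, 0, 51/4]
R5 ← R5 − (29/37)·R4: [0, 0, 0, 0, 0]
R6 ← R6 + (51/37)·R4: [0, 0, 0, 0, 0]
The echelon form has 4 nonzero rows; the last pivot sits in the augmented column, so rank(T) = 3 but rank([T|b]) = 4.
Since the ranks differ, the system is inconsistent.
It has no solutions.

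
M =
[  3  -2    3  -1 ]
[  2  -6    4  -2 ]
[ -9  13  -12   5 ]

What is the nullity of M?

Row reduce to echelon form.
R2 ← R2 − (2/3)·R1: [0, -14/3, 2, -4/3]
R3 ← R3 + (3)·R1: [0, 7, -3, 2]
R3 ← R3 + (3/2)·R2: [0, 0, 0, 0]
2 nonzero rows, so rank(M) = 2.
M has 4 columns; by rank–nullity, nullity = 4 − 2 = 2.

2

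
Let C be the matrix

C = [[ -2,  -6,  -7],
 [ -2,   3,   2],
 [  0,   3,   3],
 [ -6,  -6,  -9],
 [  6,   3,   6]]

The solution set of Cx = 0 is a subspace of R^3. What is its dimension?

Row reduce to echelon form.
R2 ← R2 − R1: [0, 9, 9]
R4 ← R4 − (3)·R1: [0, 12, 12]
R5 ← R5 + (3)·R1: [0, -15, -15]
R3 ← R3 − (1/3)·R2: [0, 0, 0]
R4 ← R4 − (4/3)·R2: [0, 0, 0]
R5 ← R5 + (5/3)·R2: [0, 0, 0]
2 nonzero rows, so rank(C) = 2.
C has 3 columns; by rank–nullity, nullity = 3 − 2 = 1.

1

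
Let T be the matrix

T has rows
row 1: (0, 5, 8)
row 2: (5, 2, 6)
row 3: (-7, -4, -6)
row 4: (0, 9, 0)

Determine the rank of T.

Row reduce to echelon form.
Swap R1 ↔ R2
R3 ← R3 + (7/5)·R1: [0, -6/5, 12/5]
R3 ← R3 + (6/25)·R2: [0, 0, 108/25]
R4 ← R4 − (9/5)·R2: [0, 0, -72/5]
R4 ← R4 + (10/3)·R3: [0, 0, 0]
Echelon form has 3 nonzero rows, so rank(T) = 3.

3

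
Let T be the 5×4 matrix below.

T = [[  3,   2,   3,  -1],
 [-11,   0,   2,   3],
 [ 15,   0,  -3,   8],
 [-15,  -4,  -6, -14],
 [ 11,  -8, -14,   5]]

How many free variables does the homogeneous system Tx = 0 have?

0

Row reduce to echelon form.
R2 ← R2 + (11/3)·R1: [0, 22/3, 13, -2/3]
R3 ← R3 − (5)·R1: [0, -10, -18, 13]
R4 ← R4 + (5)·R1: [0, 6, 9, -19]
R5 ← R5 − (11/3)·R1: [0, -46/3, -25, 26/3]
R3 ← R3 + (15/11)·R2: [0, 0, -3/11, 133/11]
R4 ← R4 − (9/11)·R2: [0, 0, -18/11, -203/11]
R5 ← R5 + (23/11)·R2: [0, 0, 24/11, 80/11]
R4 ← R4 − (6)·R3: [0, 0, 0, -91]
R5 ← R5 + (8)·R3: [0, 0, 0, 104]
R5 ← R5 + (8/7)·R4: [0, 0, 0, 0]
4 nonzero rows, so rank(T) = 4.
T has 4 columns; by rank–nullity, nullity = 4 − 4 = 0.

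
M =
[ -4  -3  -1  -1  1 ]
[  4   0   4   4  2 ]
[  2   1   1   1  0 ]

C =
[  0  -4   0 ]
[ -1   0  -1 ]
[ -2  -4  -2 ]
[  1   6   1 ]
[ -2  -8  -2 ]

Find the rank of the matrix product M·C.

First compute MC:
[[  2,   6,   2],
 [ -8, -24,  -8],
 [ -2,  -6,  -2]]
Now row reduce the product.
R2 ← R2 + (4)·R1: [0, 0, 0]
R3 ← R3 + R1: [0, 0, 0]
1 nonzero row, so rank(MC) = 1.

1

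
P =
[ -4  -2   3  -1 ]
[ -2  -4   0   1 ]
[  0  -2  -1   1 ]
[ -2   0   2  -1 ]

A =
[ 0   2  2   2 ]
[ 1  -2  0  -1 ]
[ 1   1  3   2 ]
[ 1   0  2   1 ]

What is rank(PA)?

First compute PA:
[[  0,  -1,  -1,  -1],
 [ -3,   4,  -2,   1],
 [ -2,   3,  -1,   1],
 [  1,  -2,   0,  -1]]
Now row reduce the product.
Swap R1 ↔ R2
R3 ← R3 − (2/3)·R1: [0, 1/3, 1/3, 1/3]
R4 ← R4 + (1/3)·R1: [0, -2/3, -2/3, -2/3]
R3 ← R3 + (1/3)·R2: [0, 0, 0, 0]
R4 ← R4 − (2/3)·R2: [0, 0, 0, 0]
2 nonzero rows, so rank(PA) = 2.

2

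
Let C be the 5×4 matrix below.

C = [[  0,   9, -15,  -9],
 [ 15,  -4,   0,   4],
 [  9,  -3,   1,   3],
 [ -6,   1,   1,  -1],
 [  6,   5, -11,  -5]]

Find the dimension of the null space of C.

Row reduce to echelon form.
Swap R1 ↔ R2
R3 ← R3 − (3/5)·R1: [0, -3/5, 1, 3/5]
R4 ← R4 + (2/5)·R1: [0, -3/5, 1, 3/5]
R5 ← R5 − (2/5)·R1: [0, 33/5, -11, -33/5]
R3 ← R3 + (1/15)·R2: [0, 0, 0, 0]
R4 ← R4 + (1/15)·R2: [0, 0, 0, 0]
R5 ← R5 − (11/15)·R2: [0, 0, 0, 0]
2 nonzero rows, so rank(C) = 2.
C has 4 columns; by rank–nullity, nullity = 4 − 2 = 2.

2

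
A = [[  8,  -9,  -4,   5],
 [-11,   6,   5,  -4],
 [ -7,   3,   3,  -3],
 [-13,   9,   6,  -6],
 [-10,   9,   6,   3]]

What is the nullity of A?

1

Row reduce to echelon form.
R2 ← R2 + (11/8)·R1: [0, -51/8, -1/2, 23/8]
R3 ← R3 + (7/8)·R1: [0, -39/8, -1/2, 11/8]
R4 ← R4 + (13/8)·R1: [0, -45/8, -1/2, 17/8]
R5 ← R5 + (5/4)·R1: [0, -9/4, 1, 37/4]
R3 ← R3 − (13/17)·R2: [0, 0, -2/17, -14/17]
R4 ← R4 − (15/17)·R2: [0, 0, -1/17, -7/17]
R5 ← R5 − (6/17)·R2: [0, 0, 20/17, 140/17]
R4 ← R4 − (1/2)·R3: [0, 0, 0, 0]
R5 ← R5 + (10)·R3: [0, 0, 0, 0]
3 nonzero rows, so rank(A) = 3.
A has 4 columns; by rank–nullity, nullity = 4 − 3 = 1.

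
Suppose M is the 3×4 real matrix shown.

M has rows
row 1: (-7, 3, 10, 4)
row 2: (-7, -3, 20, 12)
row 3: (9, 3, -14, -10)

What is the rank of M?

3

Row reduce to echelon form.
R2 ← R2 − R1: [0, -6, 10, 8]
R3 ← R3 + (9/7)·R1: [0, 48/7, -8/7, -34/7]
R3 ← R3 + (8/7)·R2: [0, 0, 72/7, 30/7]
Echelon form has 3 nonzero rows, so rank(M) = 3.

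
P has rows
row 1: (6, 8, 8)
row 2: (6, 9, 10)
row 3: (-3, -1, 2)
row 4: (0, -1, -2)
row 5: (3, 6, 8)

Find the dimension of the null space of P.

Row reduce to echelon form.
R2 ← R2 − R1: [0, 1, 2]
R3 ← R3 + (1/2)·R1: [0, 3, 6]
R5 ← R5 − (1/2)·R1: [0, 2, 4]
R3 ← R3 − (3)·R2: [0, 0, 0]
R4 ← R4 + R2: [0, 0, 0]
R5 ← R5 − (2)·R2: [0, 0, 0]
2 nonzero rows, so rank(P) = 2.
P has 3 columns; by rank–nullity, nullity = 3 − 2 = 1.

1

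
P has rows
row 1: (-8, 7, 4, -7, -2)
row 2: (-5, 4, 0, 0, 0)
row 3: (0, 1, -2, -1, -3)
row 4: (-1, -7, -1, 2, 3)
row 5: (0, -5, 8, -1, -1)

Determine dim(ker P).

Row reduce to echelon form.
R2 ← R2 − (5/8)·R1: [0, -3/8, -5/2, 35/8, 5/4]
R4 ← R4 − (1/8)·R1: [0, -63/8, -3/2, 23/8, 13/4]
R3 ← R3 + (8/3)·R2: [0, 0, -26/3, 32/3, 1/3]
R4 ← R4 − (21)·R2: [0, 0, 51, -89, -23]
R5 ← R5 − (40/3)·R2: [0, 0, 124/3, -178/3, -53/3]
R4 ← R4 + (153/26)·R3: [0, 0, 0, -341/13, -547/26]
R5 ← R5 + (62/13)·R3: [0, 0, 0, -110/13, -209/13]
R5 ← R5 − (10/31)·R4: [0, 0, 0, 0, -288/31]
5 nonzero rows, so rank(P) = 5.
P has 5 columns; by rank–nullity, nullity = 5 − 5 = 0.

0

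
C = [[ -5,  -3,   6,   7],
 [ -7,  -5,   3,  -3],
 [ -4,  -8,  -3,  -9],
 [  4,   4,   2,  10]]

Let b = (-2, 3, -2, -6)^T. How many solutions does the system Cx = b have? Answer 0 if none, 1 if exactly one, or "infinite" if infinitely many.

Row reduce the augmented matrix [C | b].
R2 ← R2 − (7/5)·R1: [0, -4/5, -27/5, -64/5, 29/5]
R3 ← R3 − (4/5)·R1: [0, -28/5, -39/5, -73/5, -2/5]
R4 ← R4 + (4/5)·R1: [0, 8/5, 34/5, 78/5, -38/5]
R3 ← R3 − (7)·R2: [0, 0, 30, 75, -41]
R4 ← R4 + (2)·R2: [0, 0, -4, -10, 4]
R4 ← R4 + (2/15)·R3: [0, 0, 0, 0, -22/15]
The echelon form has 4 nonzero rows; the last pivot sits in the augmented column, so rank(C) = 3 but rank([C|b]) = 4.
Since the ranks differ, the system is inconsistent.
It has no solutions.

0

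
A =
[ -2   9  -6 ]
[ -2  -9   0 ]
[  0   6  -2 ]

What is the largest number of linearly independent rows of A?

Row reduce to echelon form.
R2 ← R2 − R1: [0, -18, 6]
R3 ← R3 + (1/3)·R2: [0, 0, 0]
Echelon form has 2 nonzero rows, so rank(A) = 2.
The rank gives the maximum number of linearly independent rows: 2.

2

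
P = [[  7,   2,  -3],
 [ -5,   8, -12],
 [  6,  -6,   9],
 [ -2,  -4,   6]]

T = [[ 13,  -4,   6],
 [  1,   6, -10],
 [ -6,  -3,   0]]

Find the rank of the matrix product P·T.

2

First compute PT:
[[111,  -7,  22],
 [ 15, 104, -110],
 [ 18, -87,  96],
 [-66, -34,  28]]
Now row reduce the product.
R2 ← R2 − (5/37)·R1: [0, 3883/37, -4180/37]
R3 ← R3 − (6/37)·R1: [0, -3177/37, 3420/37]
R4 ← R4 + (22/37)·R1: [0, -1412/37, 1520/37]
R3 ← R3 + (9/11)·R2: [0, 0, 0]
R4 ← R4 + (4/11)·R2: [0, 0, 0]
2 nonzero rows, so rank(PT) = 2.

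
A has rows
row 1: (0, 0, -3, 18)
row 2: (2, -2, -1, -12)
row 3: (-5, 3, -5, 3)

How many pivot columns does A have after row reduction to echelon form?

Row reduce to echelon form.
Swap R1 ↔ R2
R3 ← R3 + (5/2)·R1: [0, -2, -15/2, -27]
Swap R2 ↔ R3
Echelon form has 3 nonzero rows, so rank(A) = 3.
Each nonzero row contributes one pivot column: 3 pivot columns.

3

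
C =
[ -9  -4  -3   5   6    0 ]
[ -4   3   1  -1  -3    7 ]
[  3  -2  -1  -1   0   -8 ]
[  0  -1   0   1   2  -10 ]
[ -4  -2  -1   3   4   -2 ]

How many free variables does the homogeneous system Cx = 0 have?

1

Row reduce to echelon form.
R2 ← R2 − (4/9)·R1: [0, 43/9, 7/3, -29/9, -17/3, 7]
R3 ← R3 + (1/3)·R1: [0, -10/3, -2, 2/3, 2, -8]
R5 ← R5 − (4/9)·R1: [0, -2/9, 1/3, 7/9, 4/3, -2]
R3 ← R3 + (30/43)·R2: [0, 0, -16/43, -68/43, -84/43, -134/43]
R4 ← R4 + (9/43)·R2: [0, 0, 21/43, 14/43, 35/43, -367/43]
R5 ← R5 + (2/43)·R2: [0, 0, 19/43, 27/43, 46/43, -72/43]
R4 ← R4 + (21/16)·R3: [0, 0, 0, -7/4, -7/4, -101/8]
R5 ← R5 + (19/16)·R3: [0, 0, 0, -5/4, -5/4, -43/8]
R5 ← R5 − (5/7)·R4: [0, 0, 0, 0, 0, 51/14]
5 nonzero rows, so rank(C) = 5.
C has 6 columns; by rank–nullity, nullity = 6 − 5 = 1.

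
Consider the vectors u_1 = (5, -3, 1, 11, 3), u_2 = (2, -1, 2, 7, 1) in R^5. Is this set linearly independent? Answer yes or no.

Form the matrix with these vectors as rows and row reduce.
R2 ← R2 − (2/5)·R1: [0, 1/5, 8/5, 13/5, -1/5]
2 nonzero rows, so the 2 vectors span a space of dimension 2.
Since 2 = 2, the vectors are linearly independent.

yes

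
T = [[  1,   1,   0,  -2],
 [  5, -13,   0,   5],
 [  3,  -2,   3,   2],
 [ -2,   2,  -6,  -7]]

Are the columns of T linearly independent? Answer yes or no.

Row reduce T to echelon form.
R2 ← R2 − (5)·R1: [0, -18, 0, 15]
R3 ← R3 − (3)·R1: [0, -5, 3, 8]
R4 ← R4 + (2)·R1: [0, 4, -6, -11]
R3 ← R3 − (5/18)·R2: [0, 0, 3, 23/6]
R4 ← R4 + (2/9)·R2: [0, 0, -6, -23/3]
R4 ← R4 + (2)·R3: [0, 0, 0, 0]
3 pivots among 4 columns.
Only 3 < 4 pivot columns, so the columns are linearly dependent.

no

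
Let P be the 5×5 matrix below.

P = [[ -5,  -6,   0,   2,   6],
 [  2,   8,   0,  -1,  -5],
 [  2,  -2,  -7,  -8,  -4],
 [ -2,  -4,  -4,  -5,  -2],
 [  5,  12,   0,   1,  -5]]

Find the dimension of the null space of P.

0

Row reduce to echelon form.
R2 ← R2 + (2/5)·R1: [0, 28/5, 0, -1/5, -13/5]
R3 ← R3 + (2/5)·R1: [0, -22/5, -7, -36/5, -8/5]
R4 ← R4 − (2/5)·R1: [0, -8/5, -4, -29/5, -22/5]
R5 ← R5 + R1: [0, 6, 0, 3, 1]
R3 ← R3 + (11/14)·R2: [0, 0, -7, -103/14, -51/14]
R4 ← R4 + (2/7)·R2: [0, 0, -4, -41/7, -36/7]
R5 ← R5 − (15/14)·R2: [0, 0, 0, 45/14, 53/14]
R4 ← R4 − (4/7)·R3: [0, 0, 0, -81/49, -150/49]
R5 ← R5 + (35/18)·R4: [0, 0, 0, 0, -13/6]
5 nonzero rows, so rank(P) = 5.
P has 5 columns; by rank–nullity, nullity = 5 − 5 = 0.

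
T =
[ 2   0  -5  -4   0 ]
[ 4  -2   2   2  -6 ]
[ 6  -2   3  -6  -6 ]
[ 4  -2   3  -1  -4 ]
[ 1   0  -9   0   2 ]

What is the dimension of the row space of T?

4

Row reduce to echelon form.
R2 ← R2 − (2)·R1: [0, -2, 12, 10, -6]
R3 ← R3 − (3)·R1: [0, -2, 18, 6, -6]
R4 ← R4 − (2)·R1: [0, -2, 13, 7, -4]
R5 ← R5 − (1/2)·R1: [0, 0, -13/2, 2, 2]
R3 ← R3 − R2: [0, 0, 6, -4, 0]
R4 ← R4 − R2: [0, 0, 1, -3, 2]
R4 ← R4 − (1/6)·R3: [0, 0, 0, -7/3, 2]
R5 ← R5 + (13/12)·R3: [0, 0, 0, -7/3, 2]
R5 ← R5 − R4: [0, 0, 0, 0, 0]
Echelon form has 4 nonzero rows, so rank(T) = 4.
The row space has dimension equal to the rank: 4.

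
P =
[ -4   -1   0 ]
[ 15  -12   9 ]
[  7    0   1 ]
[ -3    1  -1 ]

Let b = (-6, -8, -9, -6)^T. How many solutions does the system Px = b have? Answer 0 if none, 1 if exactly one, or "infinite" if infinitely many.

Row reduce the augmented matrix [P | b].
R2 ← R2 + (15/4)·R1: [0, -63/4, 9, -61/2]
R3 ← R3 + (7/4)·R1: [0, -7/4, 1, -39/2]
R4 ← R4 − (3/4)·R1: [0, 7/4, -1, -3/2]
R3 ← R3 − (1/9)·R2: [0, 0, 0, -145/9]
R4 ← R4 + (1/9)·R2: [0, 0, 0, -44/9]
R4 ← R4 − (44/145)·R3: [0, 0, 0, 0]
The echelon form has 3 nonzero rows; the last pivot sits in the augmented column, so rank(P) = 2 but rank([P|b]) = 3.
Since the ranks differ, the system is inconsistent.
It has no solutions.

0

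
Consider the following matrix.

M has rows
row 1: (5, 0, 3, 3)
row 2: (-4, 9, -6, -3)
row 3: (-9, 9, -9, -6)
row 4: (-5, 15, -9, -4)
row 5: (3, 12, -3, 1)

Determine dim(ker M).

Row reduce to echelon form.
R2 ← R2 + (4/5)·R1: [0, 9, -18/5, -3/5]
R3 ← R3 + (9/5)·R1: [0, 9, -18/5, -3/5]
R4 ← R4 + R1: [0, 15, -6, -1]
R5 ← R5 − (3/5)·R1: [0, 12, -24/5, -4/5]
R3 ← R3 − R2: [0, 0, 0, 0]
R4 ← R4 − (5/3)·R2: [0, 0, 0, 0]
R5 ← R5 − (4/3)·R2: [0, 0, 0, 0]
2 nonzero rows, so rank(M) = 2.
M has 4 columns; by rank–nullity, nullity = 4 − 2 = 2.

2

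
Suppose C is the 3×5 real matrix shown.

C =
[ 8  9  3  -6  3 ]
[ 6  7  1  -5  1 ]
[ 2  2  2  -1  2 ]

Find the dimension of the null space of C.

Row reduce to echelon form.
R2 ← R2 − (3/4)·R1: [0, 1/4, -5/4, -1/2, -5/4]
R3 ← R3 − (1/4)·R1: [0, -1/4, 5/4, 1/2, 5/4]
R3 ← R3 + R2: [0, 0, 0, 0, 0]
2 nonzero rows, so rank(C) = 2.
C has 5 columns; by rank–nullity, nullity = 5 − 2 = 3.

3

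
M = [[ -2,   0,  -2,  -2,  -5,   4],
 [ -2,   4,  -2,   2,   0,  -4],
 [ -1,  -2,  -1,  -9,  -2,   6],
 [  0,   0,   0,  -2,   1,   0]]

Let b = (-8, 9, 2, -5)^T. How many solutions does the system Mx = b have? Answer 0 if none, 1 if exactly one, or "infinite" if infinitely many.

0

Row reduce the augmented matrix [M | b].
R2 ← R2 − R1: [0, 4, 0, 4, 5, -8, 17]
R3 ← R3 − (1/2)·R1: [0, -2, 0, -8, 1/2, 4, 6]
R3 ← R3 + (1/2)·R2: [0, 0, 0, -6, 3, 0, 29/2]
R4 ← R4 − (1/3)·R3: [0, 0, 0, 0, 0, 0, -59/6]
The echelon form has 4 nonzero rows; the last pivot sits in the augmented column, so rank(M) = 3 but rank([M|b]) = 4.
Since the ranks differ, the system is inconsistent.
It has no solutions.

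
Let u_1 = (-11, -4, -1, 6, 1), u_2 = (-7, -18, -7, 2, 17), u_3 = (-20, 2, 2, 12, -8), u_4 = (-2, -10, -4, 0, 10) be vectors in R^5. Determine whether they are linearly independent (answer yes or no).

no

Form the matrix with these vectors as rows and row reduce.
R2 ← R2 − (7/11)·R1: [0, -170/11, -70/11, -20/11, 180/11]
R3 ← R3 − (20/11)·R1: [0, 102/11, 42/11, 12/11, -108/11]
R4 ← R4 − (2/11)·R1: [0, -102/11, -42/11, -12/11, 108/11]
R3 ← R3 + (3/5)·R2: [0, 0, 0, 0, 0]
R4 ← R4 − (3/5)·R2: [0, 0, 0, 0, 0]
2 nonzero rows, so the 4 vectors span a space of dimension 2.
Since 2 < 4, the vectors are linearly dependent.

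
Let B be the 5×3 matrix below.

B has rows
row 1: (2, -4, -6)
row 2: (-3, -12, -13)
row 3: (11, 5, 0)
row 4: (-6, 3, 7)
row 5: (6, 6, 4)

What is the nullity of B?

1

Row reduce to echelon form.
R2 ← R2 + (3/2)·R1: [0, -18, -22]
R3 ← R3 − (11/2)·R1: [0, 27, 33]
R4 ← R4 + (3)·R1: [0, -9, -11]
R5 ← R5 − (3)·R1: [0, 18, 22]
R3 ← R3 + (3/2)·R2: [0, 0, 0]
R4 ← R4 − (1/2)·R2: [0, 0, 0]
R5 ← R5 + R2: [0, 0, 0]
2 nonzero rows, so rank(B) = 2.
B has 3 columns; by rank–nullity, nullity = 3 − 2 = 1.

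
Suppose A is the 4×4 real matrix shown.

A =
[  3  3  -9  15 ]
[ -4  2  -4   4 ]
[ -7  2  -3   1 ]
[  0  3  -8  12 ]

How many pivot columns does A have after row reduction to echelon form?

Row reduce to echelon form.
R2 ← R2 + (4/3)·R1: [0, 6, -16, 24]
R3 ← R3 + (7/3)·R1: [0, 9, -24, 36]
R3 ← R3 − (3/2)·R2: [0, 0, 0, 0]
R4 ← R4 − (1/2)·R2: [0, 0, 0, 0]
Echelon form has 2 nonzero rows, so rank(A) = 2.
Each nonzero row contributes one pivot column: 2 pivot columns.

2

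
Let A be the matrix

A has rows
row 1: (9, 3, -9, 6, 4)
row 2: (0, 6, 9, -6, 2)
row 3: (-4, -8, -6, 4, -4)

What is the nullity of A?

3

Row reduce to echelon form.
R3 ← R3 + (4/9)·R1: [0, -20/3, -10, 20/3, -20/9]
R3 ← R3 + (10/9)·R2: [0, 0, 0, 0, 0]
2 nonzero rows, so rank(A) = 2.
A has 5 columns; by rank–nullity, nullity = 5 − 2 = 3.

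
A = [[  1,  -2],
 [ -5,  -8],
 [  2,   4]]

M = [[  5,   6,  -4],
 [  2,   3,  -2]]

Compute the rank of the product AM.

First compute AM:
[[  1,   0,   0],
 [-41, -54,  36],
 [ 18,  24, -16]]
Now row reduce the product.
R2 ← R2 + (41)·R1: [0, -54, 36]
R3 ← R3 − (18)·R1: [0, 24, -16]
R3 ← R3 + (4/9)·R2: [0, 0, 0]
2 nonzero rows, so rank(AM) = 2.

2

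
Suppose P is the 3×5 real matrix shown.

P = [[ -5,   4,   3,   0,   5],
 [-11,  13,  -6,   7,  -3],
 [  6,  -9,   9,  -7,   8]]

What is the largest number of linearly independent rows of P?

2

Row reduce to echelon form.
R2 ← R2 − (11/5)·R1: [0, 21/5, -63/5, 7, -14]
R3 ← R3 + (6/5)·R1: [0, -21/5, 63/5, -7, 14]
R3 ← R3 + R2: [0, 0, 0, 0, 0]
Echelon form has 2 nonzero rows, so rank(P) = 2.
The rank gives the maximum number of linearly independent rows: 2.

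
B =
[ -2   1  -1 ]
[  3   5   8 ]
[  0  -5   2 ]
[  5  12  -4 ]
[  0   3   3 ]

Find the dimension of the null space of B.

0

Row reduce to echelon form.
R2 ← R2 + (3/2)·R1: [0, 13/2, 13/2]
R4 ← R4 + (5/2)·R1: [0, 29/2, -13/2]
R3 ← R3 + (10/13)·R2: [0, 0, 7]
R4 ← R4 − (29/13)·R2: [0, 0, -21]
R5 ← R5 − (6/13)·R2: [0, 0, 0]
R4 ← R4 + (3)·R3: [0, 0, 0]
3 nonzero rows, so rank(B) = 3.
B has 3 columns; by rank–nullity, nullity = 3 − 3 = 0.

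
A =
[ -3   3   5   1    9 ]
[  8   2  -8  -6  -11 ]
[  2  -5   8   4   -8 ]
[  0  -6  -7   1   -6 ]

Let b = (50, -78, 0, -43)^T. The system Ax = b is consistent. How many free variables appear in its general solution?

1

Row reduce the augmented matrix [A | b].
R2 ← R2 + (8/3)·R1: [0, 10, 16/3, -10/3, 13, 166/3]
R3 ← R3 + (2/3)·R1: [0, -3, 34/3, 14/3, -2, 100/3]
R3 ← R3 + (3/10)·R2: [0, 0, 194/15, 11/3, 19/10, 749/15]
R4 ← R4 + (3/5)·R2: [0, 0, -19/5, -1, 9/5, -49/5]
R4 ← R4 + (57/194)·R3: [0, 0, 0, 15/194, 915/388, 945/194]
The echelon form has 4 nonzero rows, and every pivot lies in the first 5 columns, so rank(A) = rank([A|b]) = 4.
The system is consistent.
Free variables = (unknowns) − (rank) = 5 − 4 = 1.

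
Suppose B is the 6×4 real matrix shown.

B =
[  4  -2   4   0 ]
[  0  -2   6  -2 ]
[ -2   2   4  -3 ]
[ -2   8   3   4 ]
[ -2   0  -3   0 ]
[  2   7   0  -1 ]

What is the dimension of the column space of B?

4

Row reduce to echelon form.
R3 ← R3 + (1/2)·R1: [0, 1, 6, -3]
R4 ← R4 + (1/2)·R1: [0, 7, 5, 4]
R5 ← R5 + (1/2)·R1: [0, -1, -1, 0]
R6 ← R6 − (1/2)·R1: [0, 8, -2, -1]
R3 ← R3 + (1/2)·R2: [0, 0, 9, -4]
R4 ← R4 + (7/2)·R2: [0, 0, 26, -3]
R5 ← R5 − (1/2)·R2: [0, 0, -4, 1]
R6 ← R6 + (4)·R2: [0, 0, 22, -9]
R4 ← R4 − (26/9)·R3: [0, 0, 0, 77/9]
R5 ← R5 + (4/9)·R3: [0, 0, 0, -7/9]
R6 ← R6 − (22/9)·R3: [0, 0, 0, 7/9]
R5 ← R5 + (1/11)·R4: [0, 0, 0, 0]
R6 ← R6 − (1/11)·R4: [0, 0, 0, 0]
Echelon form has 4 nonzero rows, so rank(B) = 4.
The column space has dimension equal to the rank: 4.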